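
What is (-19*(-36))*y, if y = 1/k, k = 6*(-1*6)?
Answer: -19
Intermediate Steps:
k = -36 (k = 6*(-6) = -36)
y = -1/36 (y = 1/(-36) = -1/36 ≈ -0.027778)
(-19*(-36))*y = -19*(-36)*(-1/36) = 684*(-1/36) = -19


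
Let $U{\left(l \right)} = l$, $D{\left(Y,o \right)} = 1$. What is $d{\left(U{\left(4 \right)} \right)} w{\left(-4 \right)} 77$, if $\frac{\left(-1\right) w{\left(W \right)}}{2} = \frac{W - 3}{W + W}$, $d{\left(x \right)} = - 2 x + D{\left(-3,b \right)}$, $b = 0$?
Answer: $\frac{3773}{4} \approx 943.25$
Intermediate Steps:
$d{\left(x \right)} = 1 - 2 x$ ($d{\left(x \right)} = - 2 x + 1 = 1 - 2 x$)
$w{\left(W \right)} = - \frac{-3 + W}{W}$ ($w{\left(W \right)} = - 2 \frac{W - 3}{W + W} = - 2 \frac{-3 + W}{2 W} = - \frac{-3 + W}{W}$)
$d{\left(U{\left(4 \right)} \right)} w{\left(-4 \right)} 77 = \left(1 - 8\right) \frac{3 - -4}{-4} \cdot 77 = \left(1 - 8\right) \left(- \frac{3 + 4}{4}\right) 77 = - 7 \left(\left(- \frac{1}{4}\right) 7\right) 77 = \left(-7\right) \left(- \frac{7}{4}\right) 77 = \frac{49}{4} \cdot 77 = \frac{3773}{4}$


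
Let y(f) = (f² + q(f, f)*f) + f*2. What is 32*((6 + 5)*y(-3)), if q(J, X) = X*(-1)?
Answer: -2112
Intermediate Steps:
q(J, X) = -X
y(f) = 2*f (y(f) = (f² + (-f)*f) + f*2 = (f² - f²) + 2*f = 0 + 2*f = 2*f)
32*((6 + 5)*y(-3)) = 32*((6 + 5)*(2*(-3))) = 32*(11*(-6)) = 32*(-66) = -2112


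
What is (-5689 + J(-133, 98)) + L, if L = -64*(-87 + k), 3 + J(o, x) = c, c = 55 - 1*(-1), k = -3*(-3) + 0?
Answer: -644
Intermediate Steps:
k = 9 (k = 9 + 0 = 9)
c = 56 (c = 55 + 1 = 56)
J(o, x) = 53 (J(o, x) = -3 + 56 = 53)
L = 4992 (L = -64*(-87 + 9) = -64*(-78) = 4992)
(-5689 + J(-133, 98)) + L = (-5689 + 53) + 4992 = -5636 + 4992 = -644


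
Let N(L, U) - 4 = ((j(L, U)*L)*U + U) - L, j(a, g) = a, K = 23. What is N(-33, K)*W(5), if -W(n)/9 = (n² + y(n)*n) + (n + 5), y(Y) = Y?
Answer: -13557780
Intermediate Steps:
W(n) = -45 - 18*n² - 9*n (W(n) = -9*((n² + n*n) + (n + 5)) = -9*((n² + n²) + (5 + n)) = -9*(2*n² + (5 + n)) = -9*(5 + n + 2*n²) = -45 - 18*n² - 9*n)
N(L, U) = 4 + U - L + U*L² (N(L, U) = 4 + (((L*L)*U + U) - L) = 4 + ((L²*U + U) - L) = 4 + ((U*L² + U) - L) = 4 + ((U + U*L²) - L) = 4 + (U - L + U*L²) = 4 + U - L + U*L²)
N(-33, K)*W(5) = (4 + 23 - 1*(-33) + 23*(-33)²)*(-45 - 18*5² - 9*5) = (4 + 23 + 33 + 23*1089)*(-45 - 18*25 - 45) = (4 + 23 + 33 + 25047)*(-45 - 450 - 45) = 25107*(-540) = -13557780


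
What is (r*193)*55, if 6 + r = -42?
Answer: -509520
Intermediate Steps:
r = -48 (r = -6 - 42 = -48)
(r*193)*55 = -48*193*55 = -9264*55 = -509520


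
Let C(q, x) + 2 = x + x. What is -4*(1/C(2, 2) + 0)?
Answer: -2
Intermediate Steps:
C(q, x) = -2 + 2*x (C(q, x) = -2 + (x + x) = -2 + 2*x)
-4*(1/C(2, 2) + 0) = -4*(1/(-2 + 2*2) + 0) = -4*(1/(-2 + 4) + 0) = -4*(1/2 + 0) = -4*1/2 = -2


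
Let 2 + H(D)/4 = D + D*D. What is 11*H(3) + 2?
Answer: 442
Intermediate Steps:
H(D) = -8 + 4*D + 4*D**2 (H(D) = -8 + 4*(D + D*D) = -8 + 4*(D + D**2) = -8 + (4*D + 4*D**2) = -8 + 4*D + 4*D**2)
11*H(3) + 2 = 11*(-8 + 4*3 + 4*3**2) + 2 = 11*(-8 + 12 + 4*9) + 2 = 11*(-8 + 12 + 36) + 2 = 11*40 + 2 = 440 + 2 = 442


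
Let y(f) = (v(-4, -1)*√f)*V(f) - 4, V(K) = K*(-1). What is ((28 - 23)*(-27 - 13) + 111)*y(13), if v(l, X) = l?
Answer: 356 - 4628*√13 ≈ -16330.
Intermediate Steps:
V(K) = -K
y(f) = -4 + 4*f^(3/2) (y(f) = (-4*√f)*(-f) - 4 = 4*f^(3/2) - 4 = -4 + 4*f^(3/2))
((28 - 23)*(-27 - 13) + 111)*y(13) = ((28 - 23)*(-27 - 13) + 111)*(-4 + 4*13^(3/2)) = (5*(-40) + 111)*(-4 + 4*(13*√13)) = (-200 + 111)*(-4 + 52*√13) = -89*(-4 + 52*√13) = 356 - 4628*√13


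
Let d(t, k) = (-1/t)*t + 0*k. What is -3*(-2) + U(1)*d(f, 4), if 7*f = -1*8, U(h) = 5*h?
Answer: 1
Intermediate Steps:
f = -8/7 (f = (-1*8)/7 = (1/7)*(-8) = -8/7 ≈ -1.1429)
d(t, k) = -1 (d(t, k) = -1 + 0 = -1)
-3*(-2) + U(1)*d(f, 4) = -3*(-2) + (5*1)*(-1) = 6 + 5*(-1) = 6 - 5 = 1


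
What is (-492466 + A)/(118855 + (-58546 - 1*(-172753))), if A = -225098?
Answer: -358782/116531 ≈ -3.0789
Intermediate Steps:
(-492466 + A)/(118855 + (-58546 - 1*(-172753))) = (-492466 - 225098)/(118855 + (-58546 - 1*(-172753))) = -717564/(118855 + (-58546 + 172753)) = -717564/(118855 + 114207) = -717564/233062 = -717564*1/233062 = -358782/116531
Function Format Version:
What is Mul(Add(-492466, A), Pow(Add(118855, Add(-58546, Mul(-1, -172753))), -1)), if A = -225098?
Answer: Rational(-358782, 116531) ≈ -3.0789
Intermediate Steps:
Mul(Add(-492466, A), Pow(Add(118855, Add(-58546, Mul(-1, -172753))), -1)) = Mul(Add(-492466, -225098), Pow(Add(118855, Add(-58546, Mul(-1, -172753))), -1)) = Mul(-717564, Pow(Add(118855, Add(-58546, 172753)), -1)) = Mul(-717564, Pow(Add(118855, 114207), -1)) = Mul(-717564, Pow(233062, -1)) = Mul(-717564, Rational(1, 233062)) = Rational(-358782, 116531)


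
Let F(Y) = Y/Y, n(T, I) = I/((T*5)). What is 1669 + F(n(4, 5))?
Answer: 1670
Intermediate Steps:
n(T, I) = I/(5*T) (n(T, I) = I/((5*T)) = I*(1/(5*T)) = I/(5*T))
F(Y) = 1
1669 + F(n(4, 5)) = 1669 + 1 = 1670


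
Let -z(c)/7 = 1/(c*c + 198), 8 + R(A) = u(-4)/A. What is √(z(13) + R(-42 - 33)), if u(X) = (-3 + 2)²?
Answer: 2*I*√60855573/5505 ≈ 2.8341*I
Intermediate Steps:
u(X) = 1 (u(X) = (-1)² = 1)
R(A) = -8 + 1/A
z(c) = -7/(198 + c²) (z(c) = -7/(c*c + 198) = -7/(c² + 198) = -7/(198 + c²))
√(z(13) + R(-42 - 33)) = √(-7/(198 + 13²) + (-8 + 1/(-42 - 33))) = √(-7/(198 + 169) + (-8 + 1/(-75))) = √(-7/367 + (-8 - 1/75)) = √(-7*1/367 - 601/75) = √(-7/367 - 601/75) = √(-221092/27525) = 2*I*√60855573/5505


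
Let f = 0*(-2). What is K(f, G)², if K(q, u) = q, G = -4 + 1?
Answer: 0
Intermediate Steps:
f = 0
G = -3
K(f, G)² = 0² = 0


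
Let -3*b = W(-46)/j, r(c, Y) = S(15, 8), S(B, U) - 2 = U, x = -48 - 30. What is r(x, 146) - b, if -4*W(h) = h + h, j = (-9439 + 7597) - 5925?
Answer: 232987/23301 ≈ 9.9990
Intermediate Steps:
j = -7767 (j = -1842 - 5925 = -7767)
x = -78
W(h) = -h/2 (W(h) = -(h + h)/4 = -h/2)
S(B, U) = 2 + U
r(c, Y) = 10 (r(c, Y) = 2 + 8 = 10)
b = 23/23301 (b = -(-1/2*(-46))/(3*(-7767)) = -23*(-1)/(3*7767) = -1/3*(-23/7767) = 23/23301 ≈ 0.00098708)
r(x, 146) - b = 10 - 1*23/23301 = 10 - 23/23301 = 232987/23301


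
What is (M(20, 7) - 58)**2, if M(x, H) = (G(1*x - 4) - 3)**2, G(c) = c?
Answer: 12321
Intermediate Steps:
M(x, H) = (-7 + x)**2 (M(x, H) = ((1*x - 4) - 3)**2 = ((x - 4) - 3)**2 = ((-4 + x) - 3)**2 = (-7 + x)**2)
(M(20, 7) - 58)**2 = ((-7 + 20)**2 - 58)**2 = (13**2 - 58)**2 = (169 - 58)**2 = 111**2 = 12321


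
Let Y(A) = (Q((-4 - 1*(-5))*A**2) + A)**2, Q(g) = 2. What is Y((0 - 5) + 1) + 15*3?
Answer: 49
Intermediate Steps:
Y(A) = (2 + A)**2
Y((0 - 5) + 1) + 15*3 = (2 + ((0 - 5) + 1))**2 + 15*3 = (2 + (-5 + 1))**2 + 45 = (2 - 4)**2 + 45 = (-2)**2 + 45 = 4 + 45 = 49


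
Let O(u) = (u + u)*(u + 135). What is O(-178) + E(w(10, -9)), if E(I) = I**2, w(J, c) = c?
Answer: 15389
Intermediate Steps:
O(u) = 2*u*(135 + u) (O(u) = (2*u)*(135 + u) = 2*u*(135 + u))
O(-178) + E(w(10, -9)) = 2*(-178)*(135 - 178) + (-9)**2 = 2*(-178)*(-43) + 81 = 15308 + 81 = 15389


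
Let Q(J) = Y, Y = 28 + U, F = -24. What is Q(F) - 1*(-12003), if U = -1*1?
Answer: 12030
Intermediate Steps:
U = -1
Y = 27 (Y = 28 - 1 = 27)
Q(J) = 27
Q(F) - 1*(-12003) = 27 - 1*(-12003) = 27 + 12003 = 12030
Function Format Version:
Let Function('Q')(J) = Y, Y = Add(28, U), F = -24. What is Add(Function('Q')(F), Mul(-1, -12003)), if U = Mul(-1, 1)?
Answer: 12030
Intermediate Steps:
U = -1
Y = 27 (Y = Add(28, -1) = 27)
Function('Q')(J) = 27
Add(Function('Q')(F), Mul(-1, -12003)) = Add(27, Mul(-1, -12003)) = Add(27, 12003) = 12030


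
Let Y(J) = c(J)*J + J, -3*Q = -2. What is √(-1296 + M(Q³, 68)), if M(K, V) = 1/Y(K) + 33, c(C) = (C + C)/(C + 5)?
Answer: 5*I*√2265114/212 ≈ 35.496*I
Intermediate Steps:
Q = ⅔ (Q = -⅓*(-2) = ⅔ ≈ 0.66667)
c(C) = 2*C/(5 + C) (c(C) = (2*C)/(5 + C) = 2*C/(5 + C))
Y(J) = J + 2*J²/(5 + J) (Y(J) = (2*J/(5 + J))*J + J = 2*J²/(5 + J) + J = J + 2*J²/(5 + J))
M(K, V) = 33 + (5 + K)/(K*(5 + 3*K)) (M(K, V) = 1/(K*(5 + 3*K)/(5 + K)) + 33 = (5 + K)/(K*(5 + 3*K)) + 33 = 33 + (5 + K)/(K*(5 + 3*K)))
√(-1296 + M(Q³, 68)) = √(-1296 + (5 + 99*((⅔)³)² + 166*(⅔)³)/(((⅔)³)*(5 + 3*(⅔)³))) = √(-1296 + (5 + 99*(8/27)² + 166*(8/27))/((8/27)*(5 + 3*(8/27)))) = √(-1296 + 27*(5 + 99*(64/729) + 1328/27)/(8*(5 + 8/9))) = √(-1296 + 27*(5 + 704/81 + 1328/27)/(8*(53/9))) = √(-1296 + (27/8)*(9/53)*(5093/81)) = √(-1296 + 15279/424) = √(-534225/424) = 5*I*√2265114/212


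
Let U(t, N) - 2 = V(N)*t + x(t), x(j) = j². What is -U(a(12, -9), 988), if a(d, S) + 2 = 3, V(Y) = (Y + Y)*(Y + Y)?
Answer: -3904579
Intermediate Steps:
V(Y) = 4*Y² (V(Y) = (2*Y)*(2*Y) = 4*Y²)
a(d, S) = 1 (a(d, S) = -2 + 3 = 1)
U(t, N) = 2 + t² + 4*t*N² (U(t, N) = 2 + ((4*N²)*t + t²) = 2 + (4*t*N² + t²) = 2 + (t² + 4*t*N²) = 2 + t² + 4*t*N²)
-U(a(12, -9), 988) = -(2 + 1² + 4*1*988²) = -(2 + 1 + 4*1*976144) = -(2 + 1 + 3904576) = -1*3904579 = -3904579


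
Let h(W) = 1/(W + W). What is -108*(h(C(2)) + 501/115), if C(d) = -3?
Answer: -52038/115 ≈ -452.50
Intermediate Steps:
h(W) = 1/(2*W)
-108*(h(C(2)) + 501/115) = -108*((1/2)/(-3) + 501/115) = -108*((1/2)*(-1/3) + 501*(1/115)) = -108*(-1/6 + 501/115) = -108*2891/690 = -52038/115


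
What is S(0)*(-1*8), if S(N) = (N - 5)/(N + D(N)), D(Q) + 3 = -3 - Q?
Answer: -20/3 ≈ -6.6667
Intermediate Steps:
D(Q) = -6 - Q (D(Q) = -3 + (-3 - Q) = -6 - Q)
S(N) = ⅚ - N/6 (S(N) = (N - 5)/(N + (-6 - N)) = (-5 + N)/(-6) = (-5 + N)*(-⅙) = ⅚ - N/6)
S(0)*(-1*8) = (⅚ - ⅙*0)*(-1*8) = (⅚ + 0)*(-8) = (⅚)*(-8) = -20/3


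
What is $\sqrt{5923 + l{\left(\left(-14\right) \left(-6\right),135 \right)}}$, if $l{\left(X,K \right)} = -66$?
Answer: $\sqrt{5857} \approx 76.531$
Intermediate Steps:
$\sqrt{5923 + l{\left(\left(-14\right) \left(-6\right),135 \right)}} = \sqrt{5923 - 66} = \sqrt{5857}$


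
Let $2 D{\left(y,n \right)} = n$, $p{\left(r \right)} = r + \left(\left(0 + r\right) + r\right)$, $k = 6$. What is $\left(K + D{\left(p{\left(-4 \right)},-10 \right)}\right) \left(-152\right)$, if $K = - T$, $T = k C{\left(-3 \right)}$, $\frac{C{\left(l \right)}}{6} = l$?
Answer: $-15656$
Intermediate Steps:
$C{\left(l \right)} = 6 l$
$p{\left(r \right)} = 3 r$ ($p{\left(r \right)} = r + \left(r + r\right) = r + 2 r = 3 r$)
$D{\left(y,n \right)} = \frac{n}{2}$
$T = -108$ ($T = 6 \cdot 6 \left(-3\right) = 6 \left(-18\right) = -108$)
$K = 108$ ($K = \left(-1\right) \left(-108\right) = 108$)
$\left(K + D{\left(p{\left(-4 \right)},-10 \right)}\right) \left(-152\right) = \left(108 + \frac{1}{2} \left(-10\right)\right) \left(-152\right) = \left(108 - 5\right) \left(-152\right) = 103 \left(-152\right) = -15656$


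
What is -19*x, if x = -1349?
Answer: 25631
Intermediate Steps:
-19*x = -19*(-1349) = 25631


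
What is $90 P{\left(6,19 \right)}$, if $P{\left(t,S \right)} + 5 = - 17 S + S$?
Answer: $-27810$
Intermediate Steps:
$P{\left(t,S \right)} = -5 - 16 S$ ($P{\left(t,S \right)} = -5 + \left(- 17 S + S\right) = -5 - 16 S$)
$90 P{\left(6,19 \right)} = 90 \left(-5 - 304\right) = 90 \left(-309\right) = -27810$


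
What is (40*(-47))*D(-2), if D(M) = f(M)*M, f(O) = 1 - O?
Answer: 11280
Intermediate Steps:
D(M) = M*(1 - M) (D(M) = (1 - M)*M = M*(1 - M))
(40*(-47))*D(-2) = (40*(-47))*(-2*(1 - 1*(-2))) = -(-3760)*(1 + 2) = -(-3760)*3 = -1880*(-6) = 11280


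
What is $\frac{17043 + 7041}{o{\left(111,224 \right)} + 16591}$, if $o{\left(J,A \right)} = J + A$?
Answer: $\frac{4014}{2821} \approx 1.4229$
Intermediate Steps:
$o{\left(J,A \right)} = A + J$
$\frac{17043 + 7041}{o{\left(111,224 \right)} + 16591} = \frac{17043 + 7041}{\left(224 + 111\right) + 16591} = \frac{24084}{335 + 16591} = \frac{24084}{16926} = 24084 \cdot \frac{1}{16926} = \frac{4014}{2821}$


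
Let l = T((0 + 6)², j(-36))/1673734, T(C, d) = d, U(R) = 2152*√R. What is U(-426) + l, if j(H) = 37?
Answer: 37/1673734 + 2152*I*√426 ≈ 2.2106e-5 + 44417.0*I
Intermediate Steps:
l = 37/1673734 ≈ 2.2106e-5
U(-426) + l = 2152*√(-426) + 37/1673734 = 2152*(I*√426) + 37/1673734 = 2152*I*√426 + 37/1673734 = 37/1673734 + 2152*I*√426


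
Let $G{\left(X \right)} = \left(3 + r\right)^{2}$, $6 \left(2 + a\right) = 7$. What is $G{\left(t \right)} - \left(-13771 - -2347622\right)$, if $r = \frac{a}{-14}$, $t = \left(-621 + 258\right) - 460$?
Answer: $- \frac{16467586607}{7056} \approx -2.3338 \cdot 10^{6}$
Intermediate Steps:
$t = -823$ ($t = -363 - 460 = -823$)
$a = - \frac{5}{6}$ ($a = -2 + \frac{1}{6} \cdot 7 = -2 + \frac{7}{6} = - \frac{5}{6} \approx -0.83333$)
$r = \frac{5}{84}$ ($r = - \frac{5}{6 \left(-14\right)} = \left(- \frac{5}{6}\right) \left(- \frac{1}{14}\right) = \frac{5}{84} \approx 0.059524$)
$G{\left(X \right)} = \frac{66049}{7056}$ ($G{\left(X \right)} = \left(3 + \frac{5}{84}\right)^{2} = \left(\frac{257}{84}\right)^{2} = \frac{66049}{7056}$)
$G{\left(t \right)} - \left(-13771 - -2347622\right) = \frac{66049}{7056} - \left(-13771 - -2347622\right) = \frac{66049}{7056} - \left(-13771 + 2347622\right) = \frac{66049}{7056} - 2333851 = - \frac{16467586607}{7056}$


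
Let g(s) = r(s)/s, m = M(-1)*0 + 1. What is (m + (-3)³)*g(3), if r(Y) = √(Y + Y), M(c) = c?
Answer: -26*√6/3 ≈ -21.229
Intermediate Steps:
m = 1 (m = -1*0 + 1 = 0 + 1 = 1)
r(Y) = √2*√Y (r(Y) = √(2*Y) = √2*√Y)
g(s) = √2/√s (g(s) = (√2*√s)/s = √2/√s)
(m + (-3)³)*g(3) = (1 + (-3)³)*(√2/√3) = (1 - 27)*(√2*(√3/3)) = -26*√6/3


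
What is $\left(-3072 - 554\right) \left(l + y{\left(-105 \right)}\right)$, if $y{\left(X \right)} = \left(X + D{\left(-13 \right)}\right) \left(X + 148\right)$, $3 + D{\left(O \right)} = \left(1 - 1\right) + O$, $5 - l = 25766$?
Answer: $112275464$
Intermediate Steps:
$l = -25761$ ($l = 5 - 25766 = -25761$)
$D{\left(O \right)} = -3 + O$ ($D{\left(O \right)} = -3 + \left(\left(1 - 1\right) + O\right) = -3 + \left(0 + O\right) = -3 + O$)
$y{\left(X \right)} = \left(-16 + X\right) \left(148 + X\right)$ ($y{\left(X \right)} = \left(X - 16\right) \left(X + 148\right) = \left(X - 16\right) \left(148 + X\right) = \left(-16 + X\right) \left(148 + X\right)$)
$\left(-3072 - 554\right) \left(l + y{\left(-105 \right)}\right) = \left(-3072 - 554\right) \left(-25761 + \left(-2368 + \left(-105\right)^{2} + 132 \left(-105\right)\right)\right) = - 3626 \left(-25761 - 5203\right) = \left(-3626\right) \left(-30964\right) = 112275464$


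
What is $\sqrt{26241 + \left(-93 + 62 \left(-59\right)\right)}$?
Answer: $\sqrt{22490} \approx 149.97$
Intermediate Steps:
$\sqrt{26241 + \left(-93 + 62 \left(-59\right)\right)} = \sqrt{26241 - 3751} = \sqrt{22490}$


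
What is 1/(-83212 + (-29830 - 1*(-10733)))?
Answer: -1/102309 ≈ -9.7743e-6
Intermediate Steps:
1/(-83212 + (-29830 - 1*(-10733))) = 1/(-83212 + (-29830 + 10733)) = 1/(-83212 - 19097) = 1/(-102309) = -1/102309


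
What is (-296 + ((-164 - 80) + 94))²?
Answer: 198916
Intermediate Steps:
(-296 + ((-164 - 80) + 94))² = (-296 + (-244 + 94))² = (-296 - 150)² = (-446)² = 198916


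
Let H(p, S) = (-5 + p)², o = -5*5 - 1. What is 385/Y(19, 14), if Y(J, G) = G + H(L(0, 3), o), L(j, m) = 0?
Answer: 385/39 ≈ 9.8718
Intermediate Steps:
o = -26 (o = -25 - 1 = -26)
Y(J, G) = 25 + G (Y(J, G) = G + (-5 + 0)² = G + (-5)² = G + 25 = 25 + G)
385/Y(19, 14) = 385/(25 + 14) = 385/39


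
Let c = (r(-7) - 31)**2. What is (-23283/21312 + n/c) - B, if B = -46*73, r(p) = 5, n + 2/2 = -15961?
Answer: 1333958029/400192 ≈ 3333.3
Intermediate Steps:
n = -15962 (n = -1 - 15961 = -15962)
c = 676 (c = (5 - 31)**2 = (-26)**2 = 676)
B = -3358
(-23283/21312 + n/c) - B = (-23283/21312 - 15962/676) - 1*(-3358) = (-23283*1/21312 - 15962*1/676) + 3358 = (-2587/2368 - 7981/338) + 3358 = -9886707/400192 + 3358 = 1333958029/400192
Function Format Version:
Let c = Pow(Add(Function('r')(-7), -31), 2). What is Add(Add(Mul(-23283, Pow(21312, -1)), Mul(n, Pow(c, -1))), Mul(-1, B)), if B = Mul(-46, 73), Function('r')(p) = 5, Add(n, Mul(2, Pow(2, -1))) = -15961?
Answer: Rational(1333958029, 400192) ≈ 3333.3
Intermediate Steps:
n = -15962 (n = Add(-1, -15961) = -15962)
c = 676 (c = Pow(Add(5, -31), 2) = Pow(-26, 2) = 676)
B = -3358
Add(Add(Mul(-23283, Pow(21312, -1)), Mul(n, Pow(c, -1))), Mul(-1, B)) = Add(Add(Mul(-23283, Pow(21312, -1)), Mul(-15962, Pow(676, -1))), Mul(-1, -3358)) = Add(Add(Mul(-23283, Rational(1, 21312)), Mul(-15962, Rational(1, 676))), 3358) = Add(Add(Rational(-2587, 2368), Rational(-7981, 338)), 3358) = Add(Rational(-9886707, 400192), 3358) = Rational(1333958029, 400192)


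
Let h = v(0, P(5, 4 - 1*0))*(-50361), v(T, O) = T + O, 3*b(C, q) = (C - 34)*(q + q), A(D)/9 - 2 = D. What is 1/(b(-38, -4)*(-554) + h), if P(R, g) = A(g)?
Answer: -1/2825862 ≈ -3.5387e-7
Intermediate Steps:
A(D) = 18 + 9*D
P(R, g) = 18 + 9*g
b(C, q) = 2*q*(-34 + C)/3 (b(C, q) = ((C - 34)*(q + q))/3 = ((-34 + C)*(2*q))/3 = (2*q*(-34 + C))/3 = 2*q*(-34 + C)/3)
v(T, O) = O + T
h = -2719494 (h = ((18 + 9*(4 - 1*0)) + 0)*(-50361) = ((18 + 9*(4 + 0)) + 0)*(-50361) = ((18 + 9*4) + 0)*(-50361) = ((18 + 36) + 0)*(-50361) = (54 + 0)*(-50361) = 54*(-50361) = -2719494)
1/(b(-38, -4)*(-554) + h) = 1/(((2/3)*(-4)*(-34 - 38))*(-554) - 2719494) = 1/(((2/3)*(-4)*(-72))*(-554) - 2719494) = 1/(192*(-554) - 2719494) = 1/(-106368 - 2719494) = 1/(-2825862) = -1/2825862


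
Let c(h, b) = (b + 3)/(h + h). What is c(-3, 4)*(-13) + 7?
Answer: 133/6 ≈ 22.167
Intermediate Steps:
c(h, b) = (3 + b)/(2*h) (c(h, b) = (3 + b)/((2*h)) = (3 + b)*(1/(2*h)) = (3 + b)/(2*h))
c(-3, 4)*(-13) + 7 = ((1/2)*(3 + 4)/(-3))*(-13) + 7 = ((1/2)*(-1/3)*7)*(-13) + 7 = -7/6*(-13) + 7 = 91/6 + 7 = 133/6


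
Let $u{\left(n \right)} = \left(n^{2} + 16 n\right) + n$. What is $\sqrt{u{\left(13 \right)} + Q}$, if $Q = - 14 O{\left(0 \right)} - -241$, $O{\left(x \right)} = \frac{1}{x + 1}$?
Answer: $\sqrt{617} \approx 24.839$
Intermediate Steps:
$O{\left(x \right)} = \frac{1}{1 + x}$
$u{\left(n \right)} = n^{2} + 17 n$
$Q = 227$ ($Q = - \frac{14}{1 + 0} - -241 = - \frac{14}{1} + 241 = \left(-14\right) 1 + 241 = -14 + 241 = 227$)
$\sqrt{u{\left(13 \right)} + Q} = \sqrt{13 \left(17 + 13\right) + 227} = \sqrt{13 \cdot 30 + 227} = \sqrt{390 + 227} = \sqrt{617}$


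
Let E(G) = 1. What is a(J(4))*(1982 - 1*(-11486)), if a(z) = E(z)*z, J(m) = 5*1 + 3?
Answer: 107744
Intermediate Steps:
J(m) = 8 (J(m) = 5 + 3 = 8)
a(z) = z (a(z) = 1*z = z)
a(J(4))*(1982 - 1*(-11486)) = 8*(1982 - 1*(-11486)) = 8*(1982 + 11486) = 8*13468 = 107744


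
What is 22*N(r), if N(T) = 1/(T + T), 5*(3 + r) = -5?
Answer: -11/4 ≈ -2.7500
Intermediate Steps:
r = -4 (r = -3 + (⅕)*(-5) = -3 - 1 = -4)
N(T) = 1/(2*T)
22*N(r) = 22*((½)/(-4)) = 22*((½)*(-¼)) = 22*(-⅛) = -11/4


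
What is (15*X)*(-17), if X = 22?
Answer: -5610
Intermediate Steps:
(15*X)*(-17) = (15*22)*(-17) = 330*(-17) = -5610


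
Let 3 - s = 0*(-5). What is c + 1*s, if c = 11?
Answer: 14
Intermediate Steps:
s = 3 (s = 3 - 0*(-5) = 3 - 1*0 = 3 + 0 = 3)
c + 1*s = 11 + 1*3 = 11 + 3 = 14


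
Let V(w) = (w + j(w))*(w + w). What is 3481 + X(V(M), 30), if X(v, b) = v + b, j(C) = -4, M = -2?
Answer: 3535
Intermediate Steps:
V(w) = 2*w*(-4 + w) (V(w) = (w - 4)*(w + w) = (-4 + w)*(2*w) = 2*w*(-4 + w))
X(v, b) = b + v
3481 + X(V(M), 30) = 3481 + (30 + 2*(-2)*(-4 - 2)) = 3481 + (30 + 2*(-2)*(-6)) = 3481 + (30 + 24) = 3481 + 54 = 3535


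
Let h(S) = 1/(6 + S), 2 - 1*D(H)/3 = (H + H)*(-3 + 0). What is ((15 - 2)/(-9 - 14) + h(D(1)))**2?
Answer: 134689/476100 ≈ 0.28290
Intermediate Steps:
D(H) = 6 + 18*H (D(H) = 6 - 3*(H + H)*(-3 + 0) = 6 - 3*2*H*(-3) = 6 - (-18)*H = 6 + 18*H)
((15 - 2)/(-9 - 14) + h(D(1)))**2 = ((15 - 2)/(-9 - 14) + 1/(6 + (6 + 18*1)))**2 = (13/(-23) + 1/(6 + (6 + 18)))**2 = (13*(-1/23) + 1/(6 + 24))**2 = (-13/23 + 1/30)**2 = (-367/690)**2 = 134689/476100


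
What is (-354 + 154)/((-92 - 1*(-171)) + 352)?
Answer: -200/431 ≈ -0.46404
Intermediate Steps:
(-354 + 154)/((-92 - 1*(-171)) + 352) = -200/((-92 + 171) + 352) = -200/(79 + 352) = -200/431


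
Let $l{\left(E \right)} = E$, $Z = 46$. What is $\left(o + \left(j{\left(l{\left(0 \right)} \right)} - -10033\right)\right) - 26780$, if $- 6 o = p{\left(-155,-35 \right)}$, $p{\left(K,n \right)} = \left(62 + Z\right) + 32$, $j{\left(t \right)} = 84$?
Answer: $- \frac{50059}{3} \approx -16686.0$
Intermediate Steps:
$p{\left(K,n \right)} = 140$ ($p{\left(K,n \right)} = \left(62 + 46\right) + 32 = 108 + 32 = 140$)
$o = - \frac{70}{3}$ ($o = \left(- \frac{1}{6}\right) 140 = - \frac{70}{3} \approx -23.333$)
$\left(o + \left(j{\left(l{\left(0 \right)} \right)} - -10033\right)\right) - 26780 = \left(- \frac{70}{3} + \left(84 - -10033\right)\right) - 26780 = \left(- \frac{70}{3} + \left(84 + 10033\right)\right) - 26780 = \left(- \frac{70}{3} + 10117\right) - 26780 = \frac{30281}{3} - 26780 = - \frac{50059}{3}$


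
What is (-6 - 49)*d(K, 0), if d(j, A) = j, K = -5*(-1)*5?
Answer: -1375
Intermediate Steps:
K = 25 (K = 5*5 = 25)
(-6 - 49)*d(K, 0) = (-6 - 49)*25 = -55*25 = -1375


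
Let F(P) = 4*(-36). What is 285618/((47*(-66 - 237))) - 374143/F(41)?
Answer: 1762347157/683568 ≈ 2578.2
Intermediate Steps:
F(P) = -144
285618/((47*(-66 - 237))) - 374143/F(41) = 285618/((47*(-66 - 237))) - 374143/(-144) = 285618/((47*(-303))) - 374143*(-1/144) = 285618/(-14241) + 374143/144 = 285618*(-1/14241) + 374143/144 = -95206/4747 + 374143/144 = 1762347157/683568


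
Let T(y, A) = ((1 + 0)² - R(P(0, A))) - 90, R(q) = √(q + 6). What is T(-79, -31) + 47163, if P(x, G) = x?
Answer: 47074 - √6 ≈ 47072.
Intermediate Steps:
R(q) = √(6 + q)
T(y, A) = -89 - √6 (T(y, A) = ((1 + 0)² - √(6 + 0)) - 90 = (1² - √6) - 90 = (1 - √6) - 90 = -89 - √6)
T(-79, -31) + 47163 = (-89 - √6) + 47163 = 47074 - √6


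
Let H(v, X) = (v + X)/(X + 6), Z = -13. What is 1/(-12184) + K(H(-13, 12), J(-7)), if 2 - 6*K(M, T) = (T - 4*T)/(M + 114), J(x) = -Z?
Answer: 29259815/74968152 ≈ 0.39030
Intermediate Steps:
J(x) = 13 (J(x) = -1*(-13) = 13)
H(v, X) = (X + v)/(6 + X)
K(M, T) = ⅓ + T/(2*(114 + M)) (K(M, T) = ⅓ - (T - 4*T)/(6*(M + 114)) = ⅓ - (-3*T)/(6*(114 + M)) = ⅓ - (-1)*T/(2*(114 + M)) = ⅓ + T/(2*(114 + M)))
1/(-12184) + K(H(-13, 12), J(-7)) = 1/(-12184) + (38 + (½)*13 + ((12 - 13)/(6 + 12))/3)/(114 + (12 - 13)/(6 + 12)) = -1/12184 + (38 + 13/2 + (-1/18)/3)/(114 - 1/18) = -1/12184 + (38 + 13/2 + ((1/18)*(-1))/3)/(114 + (1/18)*(-1)) = -1/12184 + (38 + 13/2 + (⅓)*(-1/18))/(114 - 1/18) = -1/12184 + (38 + 13/2 - 1/54)/(2051/18) = -1/12184 + (18/2051)*(1201/27) = -1/12184 + 2402/6153 = 29259815/74968152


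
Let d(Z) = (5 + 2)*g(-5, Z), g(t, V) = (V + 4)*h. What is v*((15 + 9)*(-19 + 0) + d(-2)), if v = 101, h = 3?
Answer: -41814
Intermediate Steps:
g(t, V) = 12 + 3*V (g(t, V) = (V + 4)*3 = (4 + V)*3 = 12 + 3*V)
d(Z) = 84 + 21*Z (d(Z) = (5 + 2)*(12 + 3*Z) = 7*(12 + 3*Z) = 84 + 21*Z)
v*((15 + 9)*(-19 + 0) + d(-2)) = 101*((15 + 9)*(-19 + 0) + (84 + 21*(-2))) = 101*(24*(-19) + (84 - 42)) = 101*(-456 + 42) = 101*(-414) = -41814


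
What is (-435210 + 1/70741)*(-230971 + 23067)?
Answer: 6400780076373536/70741 ≈ 9.0482e+10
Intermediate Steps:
(-435210 + 1/70741)*(-230971 + 23067) = (-435210 + 1/70741)*(-207904) = -30787190609/70741*(-207904) = 6400780076373536/70741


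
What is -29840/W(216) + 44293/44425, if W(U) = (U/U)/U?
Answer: -286338627707/44425 ≈ -6.4454e+6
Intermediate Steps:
W(U) = 1/U
-29840/W(216) + 44293/44425 = -29840/(1/216) + 44293/44425 = -29840/1/216 + 44293*(1/44425) = -29840*216 + 44293/44425 = -6445440 + 44293/44425 = -286338627707/44425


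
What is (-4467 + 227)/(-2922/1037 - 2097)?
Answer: 4396880/2177511 ≈ 2.0192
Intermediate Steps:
(-4467 + 227)/(-2922/1037 - 2097) = -4240/(-2922*1/1037 - 2097) = -4240/(-2922/1037 - 2097) = -4240/(-2177511/1037) = -4240*(-1037/2177511) = 4396880/2177511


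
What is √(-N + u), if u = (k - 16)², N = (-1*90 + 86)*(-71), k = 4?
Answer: 2*I*√35 ≈ 11.832*I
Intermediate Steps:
N = 284 (N = (-90 + 86)*(-71) = -4*(-71) = 284)
u = 144 (u = (4 - 16)² = (-12)² = 144)
√(-N + u) = √(-1*284 + 144) = √(-284 + 144) = √(-140) = 2*I*√35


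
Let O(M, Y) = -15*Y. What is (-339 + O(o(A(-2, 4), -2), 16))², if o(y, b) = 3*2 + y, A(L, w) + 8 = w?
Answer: 335241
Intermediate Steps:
A(L, w) = -8 + w
o(y, b) = 6 + y
(-339 + O(o(A(-2, 4), -2), 16))² = (-339 - 15*16)² = (-339 - 240)² = (-579)² = 335241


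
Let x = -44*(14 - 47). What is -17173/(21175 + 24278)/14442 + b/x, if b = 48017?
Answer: 5253313543441/158856598692 ≈ 33.070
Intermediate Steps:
x = 1452 (x = -44*(-33) = 1452)
-17173/(21175 + 24278)/14442 + b/x = -17173/(21175 + 24278)/14442 + 48017/1452 = -17173/45453*(1/14442) + 48017*(1/1452) = -17173*1/45453*(1/14442) + 48017/1452 = -17173/45453*1/14442 + 48017/1452 = -17173/656432226 + 48017/1452 = 5253313543441/158856598692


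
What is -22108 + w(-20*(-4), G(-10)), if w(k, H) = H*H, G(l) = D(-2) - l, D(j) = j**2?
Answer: -21912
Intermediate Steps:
G(l) = 4 - l (G(l) = (-2)**2 - l = 4 - l)
w(k, H) = H**2
-22108 + w(-20*(-4), G(-10)) = -22108 + (4 - 1*(-10))**2 = -22108 + (4 + 10)**2 = -22108 + 14**2 = -22108 + 196 = -21912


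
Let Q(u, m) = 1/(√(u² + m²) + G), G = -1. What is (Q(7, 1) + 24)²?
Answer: 1385379/2401 + 11770*√2/2401 ≈ 583.93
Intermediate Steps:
Q(u, m) = 1/(-1 + √(m² + u²)) (Q(u, m) = 1/(√(u² + m²) - 1) = 1/(√(m² + u²) - 1) = 1/(-1 + √(m² + u²)))
(Q(7, 1) + 24)² = (1/(-1 + √(1² + 7²)) + 24)² = (1/(-1 + √(1 + 49)) + 24)² = (1/(-1 + √50) + 24)² = (1/(-1 + 5*√2) + 24)² = (24 + 1/(-1 + 5*√2))²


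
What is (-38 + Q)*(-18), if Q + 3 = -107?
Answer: 2664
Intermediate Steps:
Q = -110 (Q = -3 - 107 = -110)
(-38 + Q)*(-18) = (-38 - 110)*(-18) = -148*(-18) = 2664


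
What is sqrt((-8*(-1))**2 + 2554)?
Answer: sqrt(2618) ≈ 51.166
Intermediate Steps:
sqrt((-8*(-1))**2 + 2554) = sqrt(8**2 + 2554) = sqrt(64 + 2554) = sqrt(2618)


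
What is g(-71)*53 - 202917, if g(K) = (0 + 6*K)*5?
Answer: -315807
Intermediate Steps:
g(K) = 30*K (g(K) = (6*K)*5 = 30*K)
g(-71)*53 - 202917 = (30*(-71))*53 - 202917 = -2130*53 - 202917 = -112890 - 202917 = -315807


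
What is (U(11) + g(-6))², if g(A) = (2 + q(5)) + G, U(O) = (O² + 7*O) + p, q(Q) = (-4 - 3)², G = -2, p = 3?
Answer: 62500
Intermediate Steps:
q(Q) = 49 (q(Q) = (-7)² = 49)
U(O) = 3 + O² + 7*O (U(O) = (O² + 7*O) + 3 = 3 + O² + 7*O)
g(A) = 49 (g(A) = (2 + 49) - 2 = 51 - 2 = 49)
(U(11) + g(-6))² = ((3 + 11² + 7*11) + 49)² = ((3 + 121 + 77) + 49)² = (201 + 49)² = 250² = 62500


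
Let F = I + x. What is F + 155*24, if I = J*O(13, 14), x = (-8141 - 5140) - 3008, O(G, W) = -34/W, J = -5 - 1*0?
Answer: -87898/7 ≈ -12557.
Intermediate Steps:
J = -5 (J = -5 + 0 = -5)
x = -16289 (x = -13281 - 3008 = -16289)
I = 85/7 (I = -(-170)/14 = -5*(-17/7) = 85/7 ≈ 12.143)
F = -113938/7 (F = 85/7 - 16289 = -113938/7 ≈ -16277.)
F + 155*24 = -113938/7 + 155*24 = -113938/7 + 3720 = -87898/7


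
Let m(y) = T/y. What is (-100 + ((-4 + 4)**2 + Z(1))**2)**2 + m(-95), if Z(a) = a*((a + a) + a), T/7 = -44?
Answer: 787003/95 ≈ 8284.2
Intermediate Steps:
T = -308 (T = 7*(-44) = -308)
Z(a) = 3*a**2 (Z(a) = a*(2*a + a) = a*(3*a) = 3*a**2)
m(y) = -308/y
(-100 + ((-4 + 4)**2 + Z(1))**2)**2 + m(-95) = (-100 + ((-4 + 4)**2 + 3*1**2)**2)**2 - 308/(-95) = (-100 + (0**2 + 3*1)**2)**2 - 308*(-1/95) = (-100 + (0 + 3)**2)**2 + 308/95 = (-100 + 3**2)**2 + 308/95 = (-100 + 9)**2 + 308/95 = (-91)**2 + 308/95 = 8281 + 308/95 = 787003/95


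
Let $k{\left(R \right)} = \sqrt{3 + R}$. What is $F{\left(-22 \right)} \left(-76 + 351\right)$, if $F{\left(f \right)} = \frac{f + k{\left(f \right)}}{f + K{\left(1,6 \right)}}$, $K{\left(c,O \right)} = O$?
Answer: $\frac{3025}{8} - \frac{275 i \sqrt{19}}{16} \approx 378.13 - 74.919 i$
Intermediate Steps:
$F{\left(f \right)} = \frac{f + \sqrt{3 + f}}{6 + f}$ ($F{\left(f \right)} = \frac{f + \sqrt{3 + f}}{f + 6} = \frac{f + \sqrt{3 + f}}{6 + f}$)
$F{\left(-22 \right)} \left(-76 + 351\right) = \frac{-22 + \sqrt{3 - 22}}{6 - 22} \left(-76 + 351\right) = \frac{-22 + \sqrt{-19}}{-16} \cdot 275 = - \frac{-22 + i \sqrt{19}}{16} \cdot 275 = \left(\frac{11}{8} - \frac{i \sqrt{19}}{16}\right) 275 = \frac{3025}{8} - \frac{275 i \sqrt{19}}{16}$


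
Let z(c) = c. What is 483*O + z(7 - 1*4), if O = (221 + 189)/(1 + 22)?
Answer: 8613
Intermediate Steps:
O = 410/23 ≈ 17.826
483*O + z(7 - 1*4) = 483*(410/23) + (7 - 1*4) = 8610 + (7 - 4) = 8610 + 3 = 8613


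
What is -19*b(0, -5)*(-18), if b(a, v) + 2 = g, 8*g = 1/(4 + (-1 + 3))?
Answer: -5415/8 ≈ -676.88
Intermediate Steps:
g = 1/48 (g = 1/(8*(4 + (-1 + 3))) = 1/(8*(4 + 2)) = (1/8)/6 = (1/8)*(1/6) = 1/48 ≈ 0.020833)
b(a, v) = -95/48 (b(a, v) = -2 + 1/48 = -95/48)
-19*b(0, -5)*(-18) = -19*(-95/48)*(-18) = (1805/48)*(-18) = -5415/8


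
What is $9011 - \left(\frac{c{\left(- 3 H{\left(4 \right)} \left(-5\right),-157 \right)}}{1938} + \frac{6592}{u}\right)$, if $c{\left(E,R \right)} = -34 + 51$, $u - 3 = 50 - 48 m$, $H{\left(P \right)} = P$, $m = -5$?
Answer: $\frac{300233641}{33402} \approx 8988.5$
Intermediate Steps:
$u = 293$ ($u = 3 + \left(50 - -240\right) = 3 + \left(50 + 240\right) = 3 + 290 = 293$)
$c{\left(E,R \right)} = 17$
$9011 - \left(\frac{c{\left(- 3 H{\left(4 \right)} \left(-5\right),-157 \right)}}{1938} + \frac{6592}{u}\right) = 9011 - \left(\frac{17}{1938} + \frac{6592}{293}\right) = 9011 - \left(17 \cdot \frac{1}{1938} + 6592 \cdot \frac{1}{293}\right) = 9011 - \left(\frac{1}{114} + \frac{6592}{293}\right) = 9011 - \frac{751781}{33402} = \frac{300233641}{33402}$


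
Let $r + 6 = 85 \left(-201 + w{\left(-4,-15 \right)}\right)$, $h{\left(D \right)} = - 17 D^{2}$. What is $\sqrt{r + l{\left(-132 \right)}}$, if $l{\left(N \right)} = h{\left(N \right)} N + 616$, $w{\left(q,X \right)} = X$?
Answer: $\sqrt{39081706} \approx 6251.5$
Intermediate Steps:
$l{\left(N \right)} = 616 - 17 N^{3}$ ($l{\left(N \right)} = - 17 N^{2} N + 616 = - 17 N^{3} + 616 = 616 - 17 N^{3}$)
$r = -18366$ ($r = -6 + 85 \left(-201 - 15\right) = -6 + 85 \left(-216\right) = -6 - 18360 = -18366$)
$\sqrt{r + l{\left(-132 \right)}} = \sqrt{-18366 - \left(-616 + 17 \left(-132\right)^{3}\right)} = \sqrt{-18366 + \left(616 - -39099456\right)} = \sqrt{-18366 + \left(616 + 39099456\right)} = \sqrt{-18366 + 39100072} = \sqrt{39081706}$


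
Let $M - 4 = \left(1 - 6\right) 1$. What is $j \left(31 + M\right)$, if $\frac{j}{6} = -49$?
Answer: $-8820$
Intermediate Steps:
$j = -294$ ($j = 6 \left(-49\right) = -294$)
$M = -1$ ($M = 4 + \left(1 - 6\right) 1 = 4 - 5 = -1$)
$j \left(31 + M\right) = - 294 \left(31 - 1\right) = \left(-294\right) 30 = -8820$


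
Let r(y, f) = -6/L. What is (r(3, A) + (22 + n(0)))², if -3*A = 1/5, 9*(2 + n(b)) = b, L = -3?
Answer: 484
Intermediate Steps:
n(b) = -2 + b/9
A = -1/15 (A = -⅓/5 = -⅓*⅕ = -1/15 ≈ -0.066667)
r(y, f) = 2 (r(y, f) = -6/(-3) = -6*(-⅓) = 2)
(r(3, A) + (22 + n(0)))² = (2 + (22 + (-2 + (⅑)*0)))² = (2 + (22 + (-2 + 0)))² = (2 + (22 - 2))² = (2 + 20)² = 22² = 484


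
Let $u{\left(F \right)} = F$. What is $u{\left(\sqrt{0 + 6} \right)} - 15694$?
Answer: $-15694 + \sqrt{6} \approx -15692.0$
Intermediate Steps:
$u{\left(\sqrt{0 + 6} \right)} - 15694 = \sqrt{0 + 6} - 15694 = \sqrt{6} - 15694 = -15694 + \sqrt{6}$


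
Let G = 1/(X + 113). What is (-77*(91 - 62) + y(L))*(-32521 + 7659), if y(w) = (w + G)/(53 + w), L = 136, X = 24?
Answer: 479011479944/8631 ≈ 5.5499e+7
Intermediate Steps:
G = 1/137 (G = 1/(24 + 113) = 1/137 ≈ 0.0072993)
y(w) = (1/137 + w)/(53 + w) (y(w) = (w + 1/137)/(53 + w) = (1/137 + w)/(53 + w))
(-77*(91 - 62) + y(L))*(-32521 + 7659) = (-77*(91 - 62) + (1/137 + 136)/(53 + 136))*(-32521 + 7659) = (-77*29 + (18633/137)/189)*(-24862) = (-2233 + (1/189)*(18633/137))*(-24862) = (-2233 + 6211/8631)*(-24862) = -19266812/8631*(-24862) = 479011479944/8631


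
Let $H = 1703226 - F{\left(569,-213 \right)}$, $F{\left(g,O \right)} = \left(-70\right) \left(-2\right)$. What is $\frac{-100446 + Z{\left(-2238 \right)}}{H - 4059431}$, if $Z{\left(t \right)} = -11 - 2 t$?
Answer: $\frac{95981}{2356345} \approx 0.040733$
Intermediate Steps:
$F{\left(g,O \right)} = 140$
$H = 1703086$ ($H = 1703226 - 140 = 1703086$)
$\frac{-100446 + Z{\left(-2238 \right)}}{H - 4059431} = \frac{-100446 - -4465}{1703086 - 4059431} = \frac{-100446 + \left(-11 + 4476\right)}{-2356345} = \left(-100446 + 4465\right) \left(- \frac{1}{2356345}\right) = \left(-95981\right) \left(- \frac{1}{2356345}\right) = \frac{95981}{2356345}$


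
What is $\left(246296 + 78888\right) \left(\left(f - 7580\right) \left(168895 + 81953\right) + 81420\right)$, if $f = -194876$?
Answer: $-16514664962733312$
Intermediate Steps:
$\left(246296 + 78888\right) \left(\left(f - 7580\right) \left(168895 + 81953\right) + 81420\right) = \left(246296 + 78888\right) \left(\left(-194876 - 7580\right) \left(168895 + 81953\right) + 81420\right) = 325184 \left(\left(-202456\right) 250848 + 81420\right) = 325184 \left(-50785682688 + 81420\right) = 325184 \left(-50785601268\right) = -16514664962733312$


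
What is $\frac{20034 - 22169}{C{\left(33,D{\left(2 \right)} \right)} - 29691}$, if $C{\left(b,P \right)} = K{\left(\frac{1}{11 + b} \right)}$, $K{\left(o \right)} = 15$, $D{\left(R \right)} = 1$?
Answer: $\frac{2135}{29676} \approx 0.071944$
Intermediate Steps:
$C{\left(b,P \right)} = 15$
$\frac{20034 - 22169}{C{\left(33,D{\left(2 \right)} \right)} - 29691} = \frac{20034 - 22169}{15 - 29691} = - \frac{2135}{-29676} = \left(-2135\right) \left(- \frac{1}{29676}\right) = \frac{2135}{29676}$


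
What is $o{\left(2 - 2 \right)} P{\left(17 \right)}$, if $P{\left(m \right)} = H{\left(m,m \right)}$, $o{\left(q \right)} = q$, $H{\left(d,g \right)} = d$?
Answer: $0$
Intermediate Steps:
$P{\left(m \right)} = m$
$o{\left(2 - 2 \right)} P{\left(17 \right)} = \left(2 - 2\right) 17 = 0 \cdot 17 = 0$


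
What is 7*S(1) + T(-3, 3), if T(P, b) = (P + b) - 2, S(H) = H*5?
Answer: 33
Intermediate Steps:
S(H) = 5*H
T(P, b) = -2 + P + b
7*S(1) + T(-3, 3) = 7*(5*1) + (-2 - 3 + 3) = 7*5 - 2 = 35 - 2 = 33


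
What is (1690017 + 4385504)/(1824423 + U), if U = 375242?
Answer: 6075521/2199665 ≈ 2.7620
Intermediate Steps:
(1690017 + 4385504)/(1824423 + U) = (1690017 + 4385504)/(1824423 + 375242) = 6075521/2199665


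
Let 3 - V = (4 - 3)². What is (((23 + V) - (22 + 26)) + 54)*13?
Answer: 403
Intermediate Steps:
V = 2 (V = 3 - (4 - 3)² = 3 - 1*1² = 3 - 1*1 = 3 - 1 = 2)
(((23 + V) - (22 + 26)) + 54)*13 = (((23 + 2) - (22 + 26)) + 54)*13 = ((25 - 1*48) + 54)*13 = ((25 - 48) + 54)*13 = (-23 + 54)*13 = 31*13 = 403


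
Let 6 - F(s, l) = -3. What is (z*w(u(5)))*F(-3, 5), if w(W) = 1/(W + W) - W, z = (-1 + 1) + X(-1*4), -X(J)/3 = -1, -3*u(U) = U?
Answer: 369/10 ≈ 36.900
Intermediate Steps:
u(U) = -U/3
F(s, l) = 9 (F(s, l) = 6 - 1*(-3) = 6 + 3 = 9)
X(J) = 3 (X(J) = -3*(-1) = 3)
z = 3 (z = (-1 + 1) + 3 = 0 + 3 = 3)
w(W) = 1/(2*W) - W
(z*w(u(5)))*F(-3, 5) = (3*(1/(2*((-⅓*5))) - (-1)*5/3))*9 = (3*(1/(2*(-5/3)) - 1*(-5/3)))*9 = (3*((½)*(-⅗) + 5/3))*9 = (3*(-3/10 + 5/3))*9 = (3*(41/30))*9 = (41/10)*9 = 369/10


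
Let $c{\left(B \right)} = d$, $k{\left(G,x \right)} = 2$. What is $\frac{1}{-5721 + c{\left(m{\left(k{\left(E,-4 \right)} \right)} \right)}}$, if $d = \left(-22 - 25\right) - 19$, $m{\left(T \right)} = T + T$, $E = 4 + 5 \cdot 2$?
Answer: $- \frac{1}{5787} \approx -0.0001728$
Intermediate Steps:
$E = 14$ ($E = 4 + 10 = 14$)
$m{\left(T \right)} = 2 T$
$d = -66$ ($d = -47 - 19 = -66$)
$c{\left(B \right)} = -66$
$\frac{1}{-5721 + c{\left(m{\left(k{\left(E,-4 \right)} \right)} \right)}} = \frac{1}{-5721 - 66} = \frac{1}{-5787} = - \frac{1}{5787}$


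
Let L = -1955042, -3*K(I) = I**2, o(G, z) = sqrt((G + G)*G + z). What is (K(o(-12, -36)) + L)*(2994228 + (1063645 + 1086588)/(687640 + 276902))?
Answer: -2823261393329567467/482271 ≈ -5.8541e+12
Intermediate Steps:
o(G, z) = sqrt(z + 2*G**2) (o(G, z) = sqrt((2*G)*G + z) = sqrt(2*G**2 + z) = sqrt(z + 2*G**2))
K(I) = -I**2/3
(K(o(-12, -36)) + L)*(2994228 + (1063645 + 1086588)/(687640 + 276902)) = (-(sqrt(-36 + 2*(-12)**2))**2/3 - 1955042)*(2994228 + (1063645 + 1086588)/(687640 + 276902)) = (-(sqrt(-36 + 2*144))**2/3 - 1955042)*(2994228 + 2150233/964542) = (-(sqrt(-36 + 288))**2/3 - 1955042)*(2994228 + 2150233*(1/964542)) = (-(sqrt(252))**2/3 - 1955042)*(2994228 + 2150233/964542) = (-(6*sqrt(7))**2/3 - 1955042)*(2888060813809/964542) = (-1/3*252 - 1955042)*(2888060813809/964542) = (-84 - 1955042)*(2888060813809/964542) = -1955126*2888060813809/964542 = -2823261393329567467/482271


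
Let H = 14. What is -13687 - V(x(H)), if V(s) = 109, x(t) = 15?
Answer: -13796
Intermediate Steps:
-13687 - V(x(H)) = -13687 - 1*109 = -13687 - 109 = -13796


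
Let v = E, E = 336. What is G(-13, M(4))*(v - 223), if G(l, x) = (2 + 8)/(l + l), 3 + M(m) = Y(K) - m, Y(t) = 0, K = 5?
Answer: -565/13 ≈ -43.462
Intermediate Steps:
M(m) = -3 - m (M(m) = -3 + (0 - m) = -3 - m)
G(l, x) = 5/l (G(l, x) = 10/((2*l)) = 10*(1/(2*l)) = 5/l)
v = 336
G(-13, M(4))*(v - 223) = (5/(-13))*(336 - 223) = (5*(-1/13))*113 = -5/13*113 = -565/13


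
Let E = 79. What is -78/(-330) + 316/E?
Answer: 233/55 ≈ 4.2364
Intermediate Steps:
-78/(-330) + 316/E = -78/(-330) + 316/79 = -78*(-1/330) + 316*(1/79) = 13/55 + 4 = 233/55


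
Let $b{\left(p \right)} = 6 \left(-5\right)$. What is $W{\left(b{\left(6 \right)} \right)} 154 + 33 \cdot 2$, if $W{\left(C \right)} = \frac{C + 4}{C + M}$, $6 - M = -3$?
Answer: $\frac{770}{3} \approx 256.67$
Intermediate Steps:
$M = 9$ ($M = 6 - -3 = 6 + 3 = 9$)
$b{\left(p \right)} = -30$
$W{\left(C \right)} = \frac{4 + C}{9 + C}$ ($W{\left(C \right)} = \frac{C + 4}{C + 9} = \frac{4 + C}{9 + C}$)
$W{\left(b{\left(6 \right)} \right)} 154 + 33 \cdot 2 = \frac{4 - 30}{9 - 30} \cdot 154 + 33 \cdot 2 = \frac{1}{-21} \left(-26\right) 154 + 66 = \left(- \frac{1}{21}\right) \left(-26\right) 154 + 66 = \frac{26}{21} \cdot 154 + 66 = \frac{572}{3} + 66 = \frac{770}{3}$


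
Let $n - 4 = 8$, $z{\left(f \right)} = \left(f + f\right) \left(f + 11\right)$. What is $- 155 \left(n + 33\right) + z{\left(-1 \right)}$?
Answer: $-6995$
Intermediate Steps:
$z{\left(f \right)} = 2 f \left(11 + f\right)$
$n = 12$ ($n = 4 + 8 = 12$)
$- 155 \left(n + 33\right) + z{\left(-1 \right)} = - 155 \left(12 + 33\right) + 2 \left(-1\right) \left(11 - 1\right) = \left(-155\right) 45 + 2 \left(-1\right) 10 = -6975 - 20 = -6995$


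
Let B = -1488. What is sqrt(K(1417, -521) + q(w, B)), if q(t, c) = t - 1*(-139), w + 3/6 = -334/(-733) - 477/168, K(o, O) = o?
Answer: sqrt(654226318102)/20524 ≈ 39.410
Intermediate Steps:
w = -118367/41048 (w = -1/2 + (-334/(-733) - 477/168) = -1/2 + (-334*(-1/733) - 477*1/168) = -1/2 + (334/733 - 159/56) = -1/2 - 97843/41048 = -118367/41048 ≈ -2.8836)
q(t, c) = 139 + t (q(t, c) = t + 139 = 139 + t)
sqrt(K(1417, -521) + q(w, B)) = sqrt(1417 + (139 - 118367/41048)) = sqrt(1417 + 5587305/41048) = sqrt(63752321/41048) = sqrt(654226318102)/20524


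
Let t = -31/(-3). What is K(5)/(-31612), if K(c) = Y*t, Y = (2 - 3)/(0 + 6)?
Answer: 31/569016 ≈ 5.4480e-5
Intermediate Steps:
Y = -⅙ (Y = -1/6 = -1*⅙ = -⅙ ≈ -0.16667)
t = 31/3 (t = -31*(-⅓) = 31/3 ≈ 10.333)
K(c) = -31/18 (K(c) = -⅙*31/3 = -31/18)
K(5)/(-31612) = -31/18/(-31612) = -31/18*(-1/31612) = 31/569016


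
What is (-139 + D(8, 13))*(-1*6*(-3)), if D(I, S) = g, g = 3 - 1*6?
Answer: -2556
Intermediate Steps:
g = -3 (g = 3 - 6 = -3)
D(I, S) = -3
(-139 + D(8, 13))*(-1*6*(-3)) = (-139 - 3)*(-1*6*(-3)) = -(-852)*(-3) = -142*18 = -2556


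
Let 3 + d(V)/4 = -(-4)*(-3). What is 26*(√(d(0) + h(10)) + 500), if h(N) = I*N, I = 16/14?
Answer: 13000 + 52*I*√595/7 ≈ 13000.0 + 181.2*I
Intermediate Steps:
I = 8/7 (I = 16*(1/14) = 8/7 ≈ 1.1429)
h(N) = 8*N/7
d(V) = -60 (d(V) = -12 + 4*(-(-4)*(-3)) = -12 + 4*(-4*3) = -12 + 4*(-12) = -12 - 48 = -60)
26*(√(d(0) + h(10)) + 500) = 26*(√(-60 + (8/7)*10) + 500) = 26*(√(-60 + 80/7) + 500) = 26*(√(-340/7) + 500) = 26*(2*I*√595/7 + 500) = 26*(500 + 2*I*√595/7) = 13000 + 52*I*√595/7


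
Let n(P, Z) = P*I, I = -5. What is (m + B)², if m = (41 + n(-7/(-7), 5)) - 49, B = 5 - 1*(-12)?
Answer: 16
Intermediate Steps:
n(P, Z) = -5*P (n(P, Z) = P*(-5) = -5*P)
B = 17 (B = 5 + 12 = 17)
m = -13 (m = (41 - (-35)/(-7)) - 49 = (41 - (-35)*(-1)/7) - 49 = (41 - 5*1) - 49 = (41 - 5) - 49 = 36 - 49 = -13)
(m + B)² = (-13 + 17)² = 4² = 16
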